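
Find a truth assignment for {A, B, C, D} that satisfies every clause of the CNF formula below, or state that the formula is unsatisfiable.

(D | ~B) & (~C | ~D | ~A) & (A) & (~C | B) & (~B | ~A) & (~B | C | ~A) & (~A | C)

(A) alone gives A = 1.
(~B) alone gives B = 0.
(~C) alone gives C = 0.
That conflicts with the unit clause (C).

UNSATISFIABLE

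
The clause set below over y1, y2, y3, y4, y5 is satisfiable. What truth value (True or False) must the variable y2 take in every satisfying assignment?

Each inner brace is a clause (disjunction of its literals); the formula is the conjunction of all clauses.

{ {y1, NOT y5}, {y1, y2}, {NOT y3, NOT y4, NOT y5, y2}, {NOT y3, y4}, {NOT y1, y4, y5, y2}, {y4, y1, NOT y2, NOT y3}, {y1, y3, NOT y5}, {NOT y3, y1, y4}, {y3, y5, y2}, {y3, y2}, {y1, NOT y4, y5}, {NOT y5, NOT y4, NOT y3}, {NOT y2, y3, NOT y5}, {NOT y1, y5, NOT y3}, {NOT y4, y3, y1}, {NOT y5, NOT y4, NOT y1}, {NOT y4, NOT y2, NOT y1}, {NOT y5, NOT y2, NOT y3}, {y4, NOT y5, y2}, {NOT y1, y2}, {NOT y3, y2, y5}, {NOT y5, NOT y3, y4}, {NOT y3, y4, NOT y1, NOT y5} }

Suppose y2 = false.
The clause (y1) is unit, so y1 = true.
That conflicts with the unit clause (NOT y1).
So every satisfying assignment has y2 = True.

True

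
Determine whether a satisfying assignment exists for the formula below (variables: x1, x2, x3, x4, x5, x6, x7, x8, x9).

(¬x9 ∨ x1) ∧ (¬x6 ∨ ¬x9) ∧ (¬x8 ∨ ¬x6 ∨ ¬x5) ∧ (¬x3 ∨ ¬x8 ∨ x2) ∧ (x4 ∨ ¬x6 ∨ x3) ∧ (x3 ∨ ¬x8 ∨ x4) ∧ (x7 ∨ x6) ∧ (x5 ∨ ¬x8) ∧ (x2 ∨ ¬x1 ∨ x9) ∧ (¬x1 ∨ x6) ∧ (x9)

The clause (x9) is unit, so x9 = True.
The clause (x1) is unit, so x1 = True.
The clause (¬x6) is unit, so x6 = False.
But (x6) is also a unit clause — contradiction.
No assignment satisfies every clause.

No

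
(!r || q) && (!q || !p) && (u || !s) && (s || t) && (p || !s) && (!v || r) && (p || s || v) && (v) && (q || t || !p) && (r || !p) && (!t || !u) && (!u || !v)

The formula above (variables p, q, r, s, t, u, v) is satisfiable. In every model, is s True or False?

Suppose s = true.
Unit clause (u) forces u = true.
Unit clause (p) forces p = true.
Unit clause (!q) forces q = false.
Unit clause (!r) forces r = false.
That conflicts with the unit clause (r).
So every satisfying assignment has s = False.

False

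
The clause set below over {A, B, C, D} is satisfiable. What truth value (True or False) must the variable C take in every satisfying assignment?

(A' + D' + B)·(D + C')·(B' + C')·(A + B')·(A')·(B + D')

Suppose C = 1.
(D) alone gives D = 1.
(B') alone gives B = 0.
That conflicts with the unit clause (B).
So every satisfying assignment has C = False.

False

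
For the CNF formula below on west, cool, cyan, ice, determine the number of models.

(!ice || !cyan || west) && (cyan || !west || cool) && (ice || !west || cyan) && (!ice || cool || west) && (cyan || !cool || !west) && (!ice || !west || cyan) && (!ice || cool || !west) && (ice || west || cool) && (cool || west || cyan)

6

There are 2^4 = 16 truth assignments over (west, cool, cyan, ice).
Check each against the 9 clauses (columns in the order west, cool, cyan, ice):
  F F F F  ✗ fails (ice || west || cool)
  F F F T  ✗ fails (!ice || cool || west)
  F F T F  ✗ fails (ice || west || cool)
  F F T T  ✗ fails (!ice || !cyan || west)
  F T F F  ✓ satisfies all
  F T F T  ✓ satisfies all
  F T T F  ✓ satisfies all
  F T T T  ✗ fails (!ice || !cyan || west)
  T F F F  ✗ fails (cyan || !west || cool)
  T F F T  ✗ fails (cyan || !west || cool)
  T F T F  ✓ satisfies all
  T F T T  ✗ fails (!ice || cool || !west)
  T T F F  ✗ fails (ice || !west || cyan)
  T T F T  ✗ fails (cyan || !cool || !west)
  T T T F  ✓ satisfies all
  T T T T  ✓ satisfies all
6 of the 16 rows are models.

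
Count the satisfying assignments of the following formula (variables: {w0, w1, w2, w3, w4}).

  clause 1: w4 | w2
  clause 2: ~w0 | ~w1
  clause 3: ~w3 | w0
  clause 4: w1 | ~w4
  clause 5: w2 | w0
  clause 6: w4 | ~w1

4

There are 2^5 = 32 truth assignments over (w0, w1, w2, w3, w4).
Split on w2. With w2 = 1, the clauses containing w2 are satisfied and ~w2 drops from the rest; 4 of the 2^4 = 16 assignments to the other variables satisfy what remains.
With w2 = 0, by the same count on the reduced clause set, 0 assignments work.
(One model: w0=F, w1=F, w2=T, w3=F, w4=F.)
Total: 4 + 0 = 4.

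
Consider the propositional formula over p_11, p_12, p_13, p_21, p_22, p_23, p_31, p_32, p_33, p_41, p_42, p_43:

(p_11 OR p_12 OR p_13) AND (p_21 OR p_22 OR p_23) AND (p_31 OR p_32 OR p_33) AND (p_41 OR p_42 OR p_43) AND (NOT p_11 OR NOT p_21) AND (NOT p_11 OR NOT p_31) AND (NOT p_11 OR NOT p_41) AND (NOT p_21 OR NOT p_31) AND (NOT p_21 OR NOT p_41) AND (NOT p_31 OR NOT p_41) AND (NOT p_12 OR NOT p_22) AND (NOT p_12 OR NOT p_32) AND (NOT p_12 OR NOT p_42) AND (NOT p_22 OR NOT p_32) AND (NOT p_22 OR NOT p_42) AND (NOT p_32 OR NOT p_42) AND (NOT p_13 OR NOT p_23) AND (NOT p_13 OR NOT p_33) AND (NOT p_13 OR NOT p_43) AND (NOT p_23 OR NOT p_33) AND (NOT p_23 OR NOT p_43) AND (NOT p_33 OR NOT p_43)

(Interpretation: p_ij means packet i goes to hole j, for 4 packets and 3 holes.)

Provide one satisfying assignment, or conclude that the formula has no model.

UNSATISFIABLE

Branch on p_11: set p_11 = false.
Branch on p_12: set p_12 = true.
(NOT p_22) alone gives p_22 = false.
(NOT p_32) alone gives p_32 = false.
(NOT p_42) alone gives p_42 = false.
Branch on p_21: set p_21 = true.
(NOT p_31) alone gives p_31 = false.
(p_33) alone gives p_33 = true.
(NOT p_41) alone gives p_41 = false.
(p_43) alone gives p_43 = true.
Now (NOT p_43) is unsatisfied and unit — conflict.
So p_21 must be the other value — set p_21 = false.
(p_23) alone gives p_23 = true.
(NOT p_13) alone gives p_13 = false.
(NOT p_33) alone gives p_33 = false.
(p_31) alone gives p_31 = true.
(NOT p_41) alone gives p_41 = false.
(p_43) alone gives p_43 = true.
Now (NOT p_43) is unsatisfied and unit — conflict.
Either choice for p_21 ends in contradiction.
So p_12 must be the other value — set p_12 = false.
(p_13) alone gives p_13 = true.
(NOT p_23) alone gives p_23 = false.
(NOT p_33) alone gives p_33 = false.
(NOT p_43) alone gives p_43 = false.
Branch on p_21: set p_21 = true.
(NOT p_31) alone gives p_31 = false.
(p_32) alone gives p_32 = true.
(NOT p_41) alone gives p_41 = false.
(p_42) alone gives p_42 = true.
Now (NOT p_42) is unsatisfied and unit — conflict.
So p_21 must be the other value — set p_21 = false.
(p_22) alone gives p_22 = true.
(NOT p_32) alone gives p_32 = false.
(p_31) alone gives p_31 = true.
(NOT p_41) alone gives p_41 = false.
(p_42) alone gives p_42 = true.
Now (NOT p_42) is unsatisfied and unit — conflict.
Either choice for p_21 ends in contradiction.
Either choice for p_12 ends in contradiction.
So p_11 must be the other value — set p_11 = true.
(NOT p_21) alone gives p_21 = false.
(NOT p_31) alone gives p_31 = false.
(NOT p_41) alone gives p_41 = false.
Branch on p_22: set p_22 = true.
(NOT p_12) alone gives p_12 = false.
(NOT p_32) alone gives p_32 = false.
(p_33) alone gives p_33 = true.
(NOT p_42) alone gives p_42 = false.
(p_43) alone gives p_43 = true.
Now (NOT p_43) is unsatisfied and unit — conflict.
So p_22 must be the other value — set p_22 = false.
(p_23) alone gives p_23 = true.
(NOT p_13) alone gives p_13 = false.
(NOT p_33) alone gives p_33 = false.
(p_32) alone gives p_32 = true.
(NOT p_12) alone gives p_12 = false.
(NOT p_42) alone gives p_42 = false.
(p_43) alone gives p_43 = true.
Now (NOT p_43) is unsatisfied and unit — conflict.
Either choice for p_22 ends in contradiction.
Either choice for p_11 ends in contradiction.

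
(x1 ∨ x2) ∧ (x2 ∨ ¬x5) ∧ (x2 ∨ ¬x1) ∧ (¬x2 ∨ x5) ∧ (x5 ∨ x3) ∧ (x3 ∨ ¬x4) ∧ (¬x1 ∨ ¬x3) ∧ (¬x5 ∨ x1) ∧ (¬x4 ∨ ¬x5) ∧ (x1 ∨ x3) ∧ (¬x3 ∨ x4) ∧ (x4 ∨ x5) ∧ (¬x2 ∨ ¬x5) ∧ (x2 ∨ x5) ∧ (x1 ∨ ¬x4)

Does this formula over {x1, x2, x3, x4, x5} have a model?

Unsatisfiable

Try x1 = True.
Unit clause (x2) forces x2 = True.
Unit clause (x5) forces x5 = True.
But (¬x5) is also a unit clause — contradiction.
That branch fails; take x1 = False instead.
Unit clause (x2) forces x2 = True.
Unit clause (x5) forces x5 = True.
But (¬x5) is also a unit clause — contradiction.
Both values of x1 lead to a conflict.
No assignment satisfies every clause.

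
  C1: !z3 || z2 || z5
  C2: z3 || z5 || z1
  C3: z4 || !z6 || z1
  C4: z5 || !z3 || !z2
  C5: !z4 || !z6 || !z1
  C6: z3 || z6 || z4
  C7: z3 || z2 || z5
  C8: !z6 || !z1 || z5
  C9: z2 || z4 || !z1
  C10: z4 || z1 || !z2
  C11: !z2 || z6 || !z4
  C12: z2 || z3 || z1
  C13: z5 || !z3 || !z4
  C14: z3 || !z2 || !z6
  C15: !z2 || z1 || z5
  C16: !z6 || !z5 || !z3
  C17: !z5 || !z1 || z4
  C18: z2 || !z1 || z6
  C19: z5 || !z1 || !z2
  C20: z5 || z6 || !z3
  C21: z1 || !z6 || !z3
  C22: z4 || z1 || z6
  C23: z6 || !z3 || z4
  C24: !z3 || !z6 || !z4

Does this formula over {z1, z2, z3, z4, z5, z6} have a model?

Yes

Branch on z3: set z3 = true.
Branch on z2: set z2 = false.
From the singleton clause (z5), z5 = true.
From the singleton clause (!z6), z6 = false.
From the singleton clause (!z1), z1 = false.
From the singleton clause (z4), z4 = true.
Every clause now holds.
A satisfying assignment: z1: false,  z2: false,  z3: true,  z4: true,  z5: true,  z6: false.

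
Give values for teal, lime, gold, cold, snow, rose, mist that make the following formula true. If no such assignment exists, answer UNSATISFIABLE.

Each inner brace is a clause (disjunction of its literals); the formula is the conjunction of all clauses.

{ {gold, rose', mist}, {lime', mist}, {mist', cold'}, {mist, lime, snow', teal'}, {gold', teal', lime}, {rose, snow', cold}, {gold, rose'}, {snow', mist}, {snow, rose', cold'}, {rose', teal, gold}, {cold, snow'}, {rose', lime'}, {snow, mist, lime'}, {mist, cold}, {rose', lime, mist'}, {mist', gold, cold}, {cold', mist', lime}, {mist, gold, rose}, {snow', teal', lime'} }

Suppose lime = 1.
The clause (mist) is unit, so mist = 1.
The clause (cold') is unit, so cold = 0.
The clause (snow') is unit, so snow = 0.
The clause (rose') is unit, so rose = 0.
The clause (gold) is unit, so gold = 1.
All clauses hold; teal can take either value.

teal: 0; lime: 1; gold: 1; cold: 0; snow: 0; rose: 0; mist: 1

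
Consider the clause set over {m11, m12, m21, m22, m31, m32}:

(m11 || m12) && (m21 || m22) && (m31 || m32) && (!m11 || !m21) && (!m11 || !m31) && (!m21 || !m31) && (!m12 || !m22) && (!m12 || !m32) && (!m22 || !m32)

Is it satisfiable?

No

Branch on m11: set m11 = true.
(!m21) alone gives m21 = false.
(m22) alone gives m22 = true.
(!m31) alone gives m31 = false.
(m32) alone gives m32 = true.
That conflicts with the unit clause (!m32).
Backtrack on m11: now try m11 = false.
(m12) alone gives m12 = true.
(!m22) alone gives m22 = false.
(m21) alone gives m21 = true.
(!m31) alone gives m31 = false.
(m32) alone gives m32 = true.
That conflicts with the unit clause (!m32).
Neither m11 = true nor m11 = false works.
No assignment satisfies every clause.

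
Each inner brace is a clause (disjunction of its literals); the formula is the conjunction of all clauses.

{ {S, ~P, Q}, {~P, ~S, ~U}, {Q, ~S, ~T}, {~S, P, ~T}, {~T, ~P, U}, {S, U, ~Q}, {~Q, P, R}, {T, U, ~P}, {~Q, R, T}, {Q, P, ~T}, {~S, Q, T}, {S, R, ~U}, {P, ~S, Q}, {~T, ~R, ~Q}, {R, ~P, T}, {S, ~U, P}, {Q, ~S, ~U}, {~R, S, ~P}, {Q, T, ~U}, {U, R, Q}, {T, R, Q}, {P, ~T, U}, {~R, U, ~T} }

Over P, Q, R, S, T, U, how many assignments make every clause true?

There are 2^6 = 64 truth assignments over (P, Q, R, S, T, U).
Split on U. With U = 1, the clauses containing U are satisfied and ~U drops from the rest; 1 of the 2^5 = 32 assignments to the other variables satisfy what remains.
With U = 0, by the same count on the reduced clause set, 2 assignments work.
(One model: P=F, Q=F, R=T, S=F, T=F, U=F.)
Total: 1 + 2 = 3.

3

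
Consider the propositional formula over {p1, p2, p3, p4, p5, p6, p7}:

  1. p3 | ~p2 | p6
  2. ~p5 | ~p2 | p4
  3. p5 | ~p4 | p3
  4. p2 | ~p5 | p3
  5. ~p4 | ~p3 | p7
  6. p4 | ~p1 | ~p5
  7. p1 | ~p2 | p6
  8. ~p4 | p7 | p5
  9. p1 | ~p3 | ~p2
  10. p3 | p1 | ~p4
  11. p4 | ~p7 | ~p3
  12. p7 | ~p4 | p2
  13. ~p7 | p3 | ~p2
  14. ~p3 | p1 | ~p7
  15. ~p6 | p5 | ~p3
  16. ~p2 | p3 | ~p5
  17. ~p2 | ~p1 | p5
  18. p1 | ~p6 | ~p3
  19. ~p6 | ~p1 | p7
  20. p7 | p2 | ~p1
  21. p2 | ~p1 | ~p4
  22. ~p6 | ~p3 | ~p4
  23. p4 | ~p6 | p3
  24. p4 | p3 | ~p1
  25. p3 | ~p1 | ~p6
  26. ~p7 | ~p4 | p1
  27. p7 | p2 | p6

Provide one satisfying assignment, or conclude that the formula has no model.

p1: 0, p2: 0, p3: 0, p4: 0, p5: 0, p6: 0, p7: 1

Try p3 = 0.
Try p2 = 0.
From the singleton clause (~p5), p5 = 0.
From the singleton clause (~p4), p4 = 0.
From the singleton clause (~p6), p6 = 0.
From the singleton clause (~p1), p1 = 0.
From the singleton clause (p7), p7 = 1.
All clauses are satisfied.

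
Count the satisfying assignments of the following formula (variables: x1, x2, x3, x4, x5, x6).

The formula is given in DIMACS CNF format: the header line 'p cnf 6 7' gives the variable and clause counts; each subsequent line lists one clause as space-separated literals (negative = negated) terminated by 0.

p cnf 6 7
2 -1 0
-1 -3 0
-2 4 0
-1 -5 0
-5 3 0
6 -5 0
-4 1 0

There are 2^6 = 64 truth assignments over (x1, x2, x3, x4, x5, x6).
Split on x4. With x4 = True, the clauses containing x4 are satisfied and ¬x4 drops from the rest; 2 of the 2^5 = 32 assignments to the other variables satisfy what remains.
With x4 = False, by the same count on the reduced clause set, 5 assignments work.
(One model: x1=F, x2=F, x3=F, x4=F, x5=F, x6=F.)
Total: 2 + 5 = 7.

7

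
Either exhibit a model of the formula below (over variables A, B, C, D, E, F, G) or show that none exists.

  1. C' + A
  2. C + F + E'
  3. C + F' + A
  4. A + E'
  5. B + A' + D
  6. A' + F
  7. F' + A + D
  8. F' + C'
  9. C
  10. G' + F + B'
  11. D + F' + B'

UNSATISFIABLE

(C) alone gives C = 1.
(A) alone gives A = 1.
(F) alone gives F = 1.
But (F') is also a unit clause — contradiction.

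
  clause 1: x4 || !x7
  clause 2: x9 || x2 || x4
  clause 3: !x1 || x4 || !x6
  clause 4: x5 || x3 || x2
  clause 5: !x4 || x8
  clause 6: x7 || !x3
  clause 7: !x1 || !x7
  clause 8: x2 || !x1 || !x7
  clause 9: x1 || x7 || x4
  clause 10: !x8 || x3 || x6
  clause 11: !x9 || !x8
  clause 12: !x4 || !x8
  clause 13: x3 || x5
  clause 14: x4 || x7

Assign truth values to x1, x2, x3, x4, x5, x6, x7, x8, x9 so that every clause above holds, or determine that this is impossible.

Branch on x4: set x4 = true.
(x8) alone gives x8 = true.
Now (!x8) is unsatisfied and unit — conflict.
Undo x4 and try x4 = false.
(!x7) alone gives x7 = false.
Now (x7) is unsatisfied and unit — conflict.
Neither x4 = true nor x4 = false works.

UNSATISFIABLE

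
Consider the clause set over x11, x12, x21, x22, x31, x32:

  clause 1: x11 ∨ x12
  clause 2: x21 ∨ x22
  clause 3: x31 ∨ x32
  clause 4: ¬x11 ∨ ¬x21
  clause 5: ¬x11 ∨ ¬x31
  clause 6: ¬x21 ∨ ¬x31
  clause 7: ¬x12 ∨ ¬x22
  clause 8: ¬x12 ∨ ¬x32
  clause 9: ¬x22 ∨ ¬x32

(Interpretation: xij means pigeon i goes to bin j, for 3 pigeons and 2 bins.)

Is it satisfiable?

No

Case x11 = True:
(¬x21) alone gives x21 = False.
(x22) alone gives x22 = True.
(¬x31) alone gives x31 = False.
(x32) alone gives x32 = True.
That conflicts with the unit clause (¬x32).
That branch fails; take x11 = False instead.
(x12) alone gives x12 = True.
(¬x22) alone gives x22 = False.
(x21) alone gives x21 = True.
(¬x31) alone gives x31 = False.
(x32) alone gives x32 = True.
That conflicts with the unit clause (¬x32).
Neither x11 = True nor x11 = False works.
No assignment satisfies every clause.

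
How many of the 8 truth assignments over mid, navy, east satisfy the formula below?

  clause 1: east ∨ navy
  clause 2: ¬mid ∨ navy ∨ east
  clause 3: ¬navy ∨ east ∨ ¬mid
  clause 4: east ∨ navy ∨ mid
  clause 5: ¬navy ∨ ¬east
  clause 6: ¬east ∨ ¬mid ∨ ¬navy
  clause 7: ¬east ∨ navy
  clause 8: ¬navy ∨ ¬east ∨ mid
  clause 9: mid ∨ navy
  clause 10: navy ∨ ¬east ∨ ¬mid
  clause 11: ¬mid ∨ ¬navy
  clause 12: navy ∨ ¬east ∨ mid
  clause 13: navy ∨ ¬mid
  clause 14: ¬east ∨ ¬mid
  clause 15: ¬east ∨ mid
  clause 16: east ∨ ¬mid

There are 2^3 = 8 truth assignments over (mid, navy, east).
Check each against the 16 clauses (columns in the order mid, navy, east):
  F F F  ✗ fails (east ∨ navy)
  F F T  ✗ fails (¬east ∨ navy)
  F T F  ✓ satisfies all
  F T T  ✗ fails (¬navy ∨ ¬east)
  T F F  ✗ fails (east ∨ navy)
  T F T  ✗ fails (¬east ∨ navy)
  T T F  ✗ fails (¬navy ∨ east ∨ ¬mid)
  T T T  ✗ fails (¬navy ∨ ¬east)
1 of the 8 rows is a model.

1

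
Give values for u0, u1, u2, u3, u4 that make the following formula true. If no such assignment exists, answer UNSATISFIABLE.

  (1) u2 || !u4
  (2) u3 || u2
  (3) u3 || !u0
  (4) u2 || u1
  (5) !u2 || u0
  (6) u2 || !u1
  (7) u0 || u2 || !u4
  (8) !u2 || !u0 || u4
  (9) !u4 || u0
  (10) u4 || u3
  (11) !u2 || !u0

Branch on u2: set u2 = true.
Unit clause (u0) forces u0 = true.
But (!u0) is also a unit clause — contradiction.
Backtrack on u2: now try u2 = false.
Unit clause (!u4) forces u4 = false.
Unit clause (u3) forces u3 = true.
Unit clause (u1) forces u1 = true.
But (!u1) is also a unit clause — contradiction.
Both values of u2 lead to a conflict.

UNSATISFIABLE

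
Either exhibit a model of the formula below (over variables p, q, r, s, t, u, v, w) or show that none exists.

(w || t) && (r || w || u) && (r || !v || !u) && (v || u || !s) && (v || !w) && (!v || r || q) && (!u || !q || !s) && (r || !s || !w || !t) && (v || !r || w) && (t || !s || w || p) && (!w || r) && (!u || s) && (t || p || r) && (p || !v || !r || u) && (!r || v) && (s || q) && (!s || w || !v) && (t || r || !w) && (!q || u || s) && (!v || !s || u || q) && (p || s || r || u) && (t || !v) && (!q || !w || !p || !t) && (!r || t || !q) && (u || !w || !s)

Branch on w: set w = true.
From the singleton clause (v), v = true.
From the singleton clause (r), r = true.
From the singleton clause (t), t = true.
Branch on u: set u = true.
From the singleton clause (s), s = true.
From the singleton clause (!q), q = false.
Every clause is now satisfied; p is unconstrained.

p ↦ true, q ↦ false, r ↦ true, s ↦ true, t ↦ true, u ↦ true, v ↦ true, w ↦ true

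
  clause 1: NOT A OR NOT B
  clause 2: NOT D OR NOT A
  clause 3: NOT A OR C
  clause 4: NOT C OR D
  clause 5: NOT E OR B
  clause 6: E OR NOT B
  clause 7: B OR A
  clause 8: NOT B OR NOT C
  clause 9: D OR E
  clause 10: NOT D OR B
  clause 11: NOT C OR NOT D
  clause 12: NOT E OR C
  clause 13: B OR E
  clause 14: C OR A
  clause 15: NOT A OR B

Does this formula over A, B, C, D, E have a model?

Branch on A: set A = false.
(B) alone gives B = true.
(E) alone gives E = true.
(NOT C) alone gives C = false.
That conflicts with the unit clause (C).
Backtrack on A: now try A = true.
(NOT B) alone gives B = false.
That conflicts with the unit clause (B).
Both values of A lead to a conflict.
No assignment satisfies every clause.

Unsatisfiable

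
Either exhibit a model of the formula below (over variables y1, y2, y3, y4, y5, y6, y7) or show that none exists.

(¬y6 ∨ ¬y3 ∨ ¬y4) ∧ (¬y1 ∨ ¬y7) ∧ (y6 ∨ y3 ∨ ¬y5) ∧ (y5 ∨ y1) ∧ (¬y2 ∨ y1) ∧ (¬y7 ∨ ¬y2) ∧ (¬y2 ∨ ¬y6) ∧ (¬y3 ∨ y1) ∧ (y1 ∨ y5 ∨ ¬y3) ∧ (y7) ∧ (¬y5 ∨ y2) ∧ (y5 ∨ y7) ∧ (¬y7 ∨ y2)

UNSATISFIABLE

(y7) alone gives y7 = True.
(¬y1) alone gives y1 = False.
(y5) alone gives y5 = True.
(¬y2) alone gives y2 = False.
Now (y2) is unsatisfied and unit — conflict.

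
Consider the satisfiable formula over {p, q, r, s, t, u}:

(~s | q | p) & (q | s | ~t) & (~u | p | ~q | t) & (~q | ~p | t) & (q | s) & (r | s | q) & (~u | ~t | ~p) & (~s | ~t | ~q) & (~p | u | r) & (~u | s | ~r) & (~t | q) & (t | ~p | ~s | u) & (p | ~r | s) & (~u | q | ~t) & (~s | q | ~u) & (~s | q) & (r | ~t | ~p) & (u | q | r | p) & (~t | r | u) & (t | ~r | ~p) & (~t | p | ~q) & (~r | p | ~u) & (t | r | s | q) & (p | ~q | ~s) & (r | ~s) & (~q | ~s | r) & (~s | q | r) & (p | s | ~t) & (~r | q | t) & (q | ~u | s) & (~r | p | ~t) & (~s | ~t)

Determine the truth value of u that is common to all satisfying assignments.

False

Suppose u = 1.
Suppose q = 1.
Suppose p = 1.
From the singleton clause (t), t = 1.
That conflicts with the unit clause (~t).
That branch fails; take p = 0 instead.
From the singleton clause (t), t = 1.
That conflicts with the unit clause (~t).
Either choice for p ends in contradiction.
That branch fails; take q = 0 instead.
From the singleton clause (s), s = 1.
That conflicts with the unit clause (~s).
Either choice for q ends in contradiction.
So every satisfying assignment has u = False.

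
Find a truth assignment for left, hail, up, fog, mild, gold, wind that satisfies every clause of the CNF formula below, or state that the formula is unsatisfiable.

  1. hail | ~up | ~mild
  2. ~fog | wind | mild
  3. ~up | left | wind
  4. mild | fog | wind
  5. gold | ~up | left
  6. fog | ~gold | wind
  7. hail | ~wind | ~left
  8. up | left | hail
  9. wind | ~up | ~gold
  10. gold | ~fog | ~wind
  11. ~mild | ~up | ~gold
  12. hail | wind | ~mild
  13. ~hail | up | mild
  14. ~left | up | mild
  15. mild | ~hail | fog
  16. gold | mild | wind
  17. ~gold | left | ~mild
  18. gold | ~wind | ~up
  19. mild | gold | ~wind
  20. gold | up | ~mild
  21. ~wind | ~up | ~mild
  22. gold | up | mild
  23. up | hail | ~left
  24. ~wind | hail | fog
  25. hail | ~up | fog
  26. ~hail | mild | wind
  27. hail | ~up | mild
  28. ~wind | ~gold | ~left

left: 0, hail: 1, up: 1, fog: 1, mild: 0, gold: 1, wind: 1

Suppose hail = 1.
Suppose up = 1.
Suppose left = 0.
(wind) alone gives wind = 1.
(gold) alone gives gold = 1.
(~mild) alone gives mild = 0.
(fog) alone gives fog = 1.
All clauses are satisfied.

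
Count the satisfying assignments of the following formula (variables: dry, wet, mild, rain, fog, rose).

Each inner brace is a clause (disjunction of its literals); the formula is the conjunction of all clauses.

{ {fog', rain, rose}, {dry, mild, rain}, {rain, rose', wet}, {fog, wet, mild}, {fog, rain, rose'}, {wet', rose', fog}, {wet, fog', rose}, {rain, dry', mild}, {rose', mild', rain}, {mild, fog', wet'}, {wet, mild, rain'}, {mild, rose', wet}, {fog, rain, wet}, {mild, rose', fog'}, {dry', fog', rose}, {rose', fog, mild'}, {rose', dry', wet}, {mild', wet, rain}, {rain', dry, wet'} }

8

There are 2^6 = 64 truth assignments over (dry, wet, mild, rain, fog, rose).
Split on rose. With rose = 1, the clauses containing rose are satisfied and rose' drops from the rest; 2 of the 2^5 = 32 assignments to the other variables satisfy what remains.
With rose = 0, by the same count on the reduced clause set, 6 assignments work.
(One model: dry=F, wet=F, mild=T, rain=T, fog=F, rose=F.)
Total: 2 + 6 = 8.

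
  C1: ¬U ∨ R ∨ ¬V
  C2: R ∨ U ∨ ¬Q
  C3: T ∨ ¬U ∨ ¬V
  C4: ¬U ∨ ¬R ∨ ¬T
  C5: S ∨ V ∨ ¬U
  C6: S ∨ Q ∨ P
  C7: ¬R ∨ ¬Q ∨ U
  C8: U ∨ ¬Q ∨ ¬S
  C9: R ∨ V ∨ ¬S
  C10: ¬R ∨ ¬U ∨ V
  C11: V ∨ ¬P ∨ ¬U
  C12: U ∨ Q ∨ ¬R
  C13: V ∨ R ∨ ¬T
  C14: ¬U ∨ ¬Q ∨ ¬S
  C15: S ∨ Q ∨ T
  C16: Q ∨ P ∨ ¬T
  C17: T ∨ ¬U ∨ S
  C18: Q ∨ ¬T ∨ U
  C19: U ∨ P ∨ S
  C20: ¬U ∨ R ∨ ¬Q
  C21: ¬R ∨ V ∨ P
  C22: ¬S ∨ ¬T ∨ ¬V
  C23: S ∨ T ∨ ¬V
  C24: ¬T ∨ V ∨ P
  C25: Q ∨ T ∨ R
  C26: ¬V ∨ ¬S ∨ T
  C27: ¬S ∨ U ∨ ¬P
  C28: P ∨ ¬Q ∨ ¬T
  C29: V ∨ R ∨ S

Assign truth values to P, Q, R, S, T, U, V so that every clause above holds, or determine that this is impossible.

Try U = False.
Try R = True.
The clause (¬Q) is unit, so Q = False.
That conflicts with the unit clause (Q).
So R must be the other value — set R = False.
The clause (¬Q) is unit, so Q = False.
The clause (¬T) is unit, so T = False.
That conflicts with the unit clause (T).
Neither R = True nor R = False works.
So U must be the other value — set U = True.
Try R = True.
The clause (¬T) is unit, so T = False.
The clause (¬V) is unit, so V = False.
That conflicts with the unit clause (V).
So R must be the other value — set R = False.
The clause (¬V) is unit, so V = False.
The clause (S) is unit, so S = True.
That conflicts with the unit clause (¬S).
Neither R = True nor R = False works.
Neither U = True nor U = False works.

UNSATISFIABLE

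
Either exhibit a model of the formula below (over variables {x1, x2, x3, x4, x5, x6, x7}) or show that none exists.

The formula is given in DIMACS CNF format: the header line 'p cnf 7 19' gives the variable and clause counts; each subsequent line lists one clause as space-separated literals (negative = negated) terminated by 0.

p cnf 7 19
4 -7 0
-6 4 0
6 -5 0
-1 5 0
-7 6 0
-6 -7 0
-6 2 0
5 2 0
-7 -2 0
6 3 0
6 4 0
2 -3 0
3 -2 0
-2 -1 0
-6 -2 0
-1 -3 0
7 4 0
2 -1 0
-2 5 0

UNSATISFIABLE

Branch on x4: set x4 = True.
Branch on x6: set x6 = True.
From the singleton clause (¬x7), x7 = False.
From the singleton clause (x2), x2 = True.
But (¬x2) is also a unit clause — contradiction.
That branch fails; take x6 = False instead.
From the singleton clause (¬x5), x5 = False.
From the singleton clause (¬x1), x1 = False.
From the singleton clause (¬x7), x7 = False.
From the singleton clause (x2), x2 = True.
But (¬x2) is also a unit clause — contradiction.
Either choice for x6 ends in contradiction.
That branch fails; take x4 = False instead.
From the singleton clause (¬x7), x7 = False.
But (x7) is also a unit clause — contradiction.
Either choice for x4 ends in contradiction.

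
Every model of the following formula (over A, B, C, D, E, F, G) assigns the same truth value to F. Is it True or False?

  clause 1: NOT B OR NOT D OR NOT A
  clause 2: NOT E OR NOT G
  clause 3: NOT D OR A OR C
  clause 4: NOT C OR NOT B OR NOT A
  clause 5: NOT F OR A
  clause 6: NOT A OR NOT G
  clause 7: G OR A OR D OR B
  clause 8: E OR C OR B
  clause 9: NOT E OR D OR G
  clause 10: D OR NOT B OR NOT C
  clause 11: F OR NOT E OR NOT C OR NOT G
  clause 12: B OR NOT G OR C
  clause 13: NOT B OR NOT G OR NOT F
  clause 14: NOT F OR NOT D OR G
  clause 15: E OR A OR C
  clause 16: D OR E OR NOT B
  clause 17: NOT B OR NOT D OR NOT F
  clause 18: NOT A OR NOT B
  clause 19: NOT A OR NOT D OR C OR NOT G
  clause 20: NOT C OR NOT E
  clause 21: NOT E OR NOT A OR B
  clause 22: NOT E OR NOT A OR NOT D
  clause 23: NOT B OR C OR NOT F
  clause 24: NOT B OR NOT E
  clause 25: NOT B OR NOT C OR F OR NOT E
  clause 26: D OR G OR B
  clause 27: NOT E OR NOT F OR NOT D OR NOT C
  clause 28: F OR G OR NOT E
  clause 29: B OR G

Suppose F = true.
(A) alone gives A = true.
(NOT G) alone gives G = false.
(NOT D) alone gives D = false.
(NOT E) alone gives E = false.
(NOT B) alone gives B = false.
Now (B) is unsatisfied and unit — conflict.
So every satisfying assignment has F = False.

False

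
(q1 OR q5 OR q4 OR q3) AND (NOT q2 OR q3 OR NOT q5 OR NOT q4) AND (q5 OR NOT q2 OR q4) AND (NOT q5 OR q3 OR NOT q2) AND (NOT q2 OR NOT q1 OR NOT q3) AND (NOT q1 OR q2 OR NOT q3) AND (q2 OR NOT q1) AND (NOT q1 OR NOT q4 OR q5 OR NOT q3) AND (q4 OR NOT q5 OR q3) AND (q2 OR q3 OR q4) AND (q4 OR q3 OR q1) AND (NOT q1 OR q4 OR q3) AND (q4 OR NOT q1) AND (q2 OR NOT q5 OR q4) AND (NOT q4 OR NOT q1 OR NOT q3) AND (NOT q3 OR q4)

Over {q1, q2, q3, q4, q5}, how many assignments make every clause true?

There are 2^5 = 32 truth assignments over (q1, q2, q3, q4, q5).
Split on q5. With q5 = true, the clauses containing q5 are satisfied and NOT q5 drops from the rest; 3 of the 2^4 = 16 assignments to the other variables satisfy what remains.
With q5 = false, by the same count on the reduced clause set, 5 assignments work.
(One model: q1=F, q2=F, q3=F, q4=T, q5=F.)
Total: 3 + 5 = 8.

8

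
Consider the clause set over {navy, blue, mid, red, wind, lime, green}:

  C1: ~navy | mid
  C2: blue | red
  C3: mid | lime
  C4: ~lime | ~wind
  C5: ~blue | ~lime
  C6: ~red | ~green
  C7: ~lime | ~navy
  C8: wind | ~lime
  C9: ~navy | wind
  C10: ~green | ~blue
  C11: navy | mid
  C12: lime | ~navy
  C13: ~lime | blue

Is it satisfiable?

Satisfiable

Branch on navy: set navy = 0.
From the singleton clause (mid), mid = 1.
Branch on blue: set blue = 1.
From the singleton clause (~lime), lime = 0.
From the singleton clause (~green), green = 0.
No clause remains; red, wind are free.
A satisfying assignment: navy: 0, blue: 1, mid: 1, red: 0, wind: 1, lime: 0, green: 0.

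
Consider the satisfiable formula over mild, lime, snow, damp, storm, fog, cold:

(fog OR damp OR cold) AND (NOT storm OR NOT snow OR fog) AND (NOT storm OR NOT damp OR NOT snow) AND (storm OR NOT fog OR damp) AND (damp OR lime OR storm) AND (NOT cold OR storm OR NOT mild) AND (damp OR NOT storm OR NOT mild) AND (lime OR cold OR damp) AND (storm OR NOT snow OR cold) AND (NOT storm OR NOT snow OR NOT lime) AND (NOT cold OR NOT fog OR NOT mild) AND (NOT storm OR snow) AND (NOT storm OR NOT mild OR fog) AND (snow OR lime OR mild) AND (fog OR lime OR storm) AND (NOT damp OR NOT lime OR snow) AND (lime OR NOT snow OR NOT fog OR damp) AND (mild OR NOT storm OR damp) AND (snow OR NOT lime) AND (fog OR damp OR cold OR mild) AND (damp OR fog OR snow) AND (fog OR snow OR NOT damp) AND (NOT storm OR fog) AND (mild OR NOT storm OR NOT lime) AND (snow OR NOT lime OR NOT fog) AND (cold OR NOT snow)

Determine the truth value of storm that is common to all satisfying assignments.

Suppose storm = true.
From the singleton clause (snow), snow = true.
From the singleton clause (fog), fog = true.
From the singleton clause (NOT damp), damp = false.
From the singleton clause (NOT mild), mild = false.
Now (mild) is unsatisfied and unit — conflict.
So every satisfying assignment has storm = False.

False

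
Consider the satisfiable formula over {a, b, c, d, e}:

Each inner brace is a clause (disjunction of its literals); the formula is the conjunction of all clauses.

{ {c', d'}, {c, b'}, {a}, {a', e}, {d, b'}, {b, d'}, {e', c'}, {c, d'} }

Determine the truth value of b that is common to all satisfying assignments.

Suppose b = 1.
Unit clause (c) forces c = 1.
Unit clause (d') forces d = 0.
But (d) is also a unit clause — contradiction.
So every satisfying assignment has b = False.

False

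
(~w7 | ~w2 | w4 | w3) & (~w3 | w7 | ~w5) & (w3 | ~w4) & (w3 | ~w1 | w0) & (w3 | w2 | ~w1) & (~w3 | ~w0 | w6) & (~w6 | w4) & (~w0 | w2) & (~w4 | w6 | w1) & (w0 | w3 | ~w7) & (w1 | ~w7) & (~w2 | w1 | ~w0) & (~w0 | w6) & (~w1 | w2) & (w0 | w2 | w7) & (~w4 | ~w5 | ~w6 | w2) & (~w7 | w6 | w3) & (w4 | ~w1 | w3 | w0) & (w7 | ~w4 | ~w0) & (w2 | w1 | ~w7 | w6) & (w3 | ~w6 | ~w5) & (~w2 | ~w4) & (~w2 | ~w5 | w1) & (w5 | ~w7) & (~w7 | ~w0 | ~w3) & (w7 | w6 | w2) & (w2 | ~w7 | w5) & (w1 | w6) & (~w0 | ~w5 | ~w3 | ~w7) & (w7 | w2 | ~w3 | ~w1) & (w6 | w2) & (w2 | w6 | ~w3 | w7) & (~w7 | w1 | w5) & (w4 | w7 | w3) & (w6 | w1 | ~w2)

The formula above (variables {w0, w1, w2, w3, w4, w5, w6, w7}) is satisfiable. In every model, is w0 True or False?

False

Suppose w0 = 1.
Unit clause (w2) forces w2 = 1.
Unit clause (w1) forces w1 = 1.
Unit clause (w6) forces w6 = 1.
Unit clause (w4) forces w4 = 1.
But (~w4) is also a unit clause — contradiction.
So every satisfying assignment has w0 = False.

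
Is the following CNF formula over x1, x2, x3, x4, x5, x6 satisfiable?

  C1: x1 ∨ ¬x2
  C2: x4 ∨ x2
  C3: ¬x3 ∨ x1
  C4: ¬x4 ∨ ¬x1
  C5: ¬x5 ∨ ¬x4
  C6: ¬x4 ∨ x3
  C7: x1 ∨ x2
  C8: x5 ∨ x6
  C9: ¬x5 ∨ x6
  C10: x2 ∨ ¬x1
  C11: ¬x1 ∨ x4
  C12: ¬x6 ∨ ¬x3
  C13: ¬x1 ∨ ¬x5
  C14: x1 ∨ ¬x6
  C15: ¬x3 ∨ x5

Case x1 = True:
The clause (¬x4) is unit, so x4 = False.
But (x4) is also a unit clause — contradiction.
That branch fails; take x1 = False instead.
The clause (¬x2) is unit, so x2 = False.
But (x2) is also a unit clause — contradiction.
Neither x1 = True nor x1 = False works.
No assignment satisfies every clause.

No, unsatisfiable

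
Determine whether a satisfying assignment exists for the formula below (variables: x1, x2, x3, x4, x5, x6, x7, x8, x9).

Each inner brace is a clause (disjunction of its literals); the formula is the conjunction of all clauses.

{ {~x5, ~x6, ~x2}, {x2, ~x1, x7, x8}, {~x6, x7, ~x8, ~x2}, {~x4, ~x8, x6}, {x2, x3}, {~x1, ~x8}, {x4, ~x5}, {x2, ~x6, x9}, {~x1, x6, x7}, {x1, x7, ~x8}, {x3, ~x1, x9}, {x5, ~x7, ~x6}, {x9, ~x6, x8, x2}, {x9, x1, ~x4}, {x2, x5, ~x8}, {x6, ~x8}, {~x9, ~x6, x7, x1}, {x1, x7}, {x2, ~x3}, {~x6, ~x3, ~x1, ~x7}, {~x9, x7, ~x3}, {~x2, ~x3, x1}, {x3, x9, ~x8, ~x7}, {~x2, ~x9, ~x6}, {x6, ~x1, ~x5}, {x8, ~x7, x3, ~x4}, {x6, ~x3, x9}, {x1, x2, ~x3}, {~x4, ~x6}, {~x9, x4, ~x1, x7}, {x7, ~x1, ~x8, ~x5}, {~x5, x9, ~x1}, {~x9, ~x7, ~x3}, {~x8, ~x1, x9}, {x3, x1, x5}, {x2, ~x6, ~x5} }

Try x2 = 1.
Try x5 = 0.
Try x1 = 1.
(~x8) alone gives x8 = 0.
Try x6 = 1.
(~x7) alone gives x7 = 0.
(~x9) alone gives x9 = 0.
(x3) alone gives x3 = 1.
(~x4) alone gives x4 = 0.
This assignment satisfies each clause.
A satisfying assignment: x1=1,  x2=1,  x3=1,  x4=0,  x5=0,  x6=1,  x7=0,  x8=0,  x9=0.

Yes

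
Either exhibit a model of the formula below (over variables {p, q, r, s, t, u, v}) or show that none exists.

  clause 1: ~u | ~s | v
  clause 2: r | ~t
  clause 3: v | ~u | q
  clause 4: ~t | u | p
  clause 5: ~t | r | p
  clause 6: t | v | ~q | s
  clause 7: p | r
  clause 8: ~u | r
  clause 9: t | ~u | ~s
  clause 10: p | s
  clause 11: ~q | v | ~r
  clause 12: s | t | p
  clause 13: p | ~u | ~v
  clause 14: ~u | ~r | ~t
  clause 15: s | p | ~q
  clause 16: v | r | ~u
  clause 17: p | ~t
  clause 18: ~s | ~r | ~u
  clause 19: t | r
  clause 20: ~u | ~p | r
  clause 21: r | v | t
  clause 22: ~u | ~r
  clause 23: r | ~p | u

p=1, q=0, r=1, s=1, t=0, u=0, v=1

Case r = 1:
From the singleton clause (~u), u = 0.
Case t = 0:
Case p = 1:
Case q = 0:
All clauses hold; s, v can take either value.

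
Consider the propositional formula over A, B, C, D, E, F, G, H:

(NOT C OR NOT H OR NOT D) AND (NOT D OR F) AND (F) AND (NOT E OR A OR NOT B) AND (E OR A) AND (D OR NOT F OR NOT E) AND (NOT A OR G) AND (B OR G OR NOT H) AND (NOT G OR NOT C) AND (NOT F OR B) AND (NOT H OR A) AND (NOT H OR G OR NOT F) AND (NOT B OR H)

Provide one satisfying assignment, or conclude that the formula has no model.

A=true,  B=true,  C=false,  D=true,  E=true,  F=true,  G=true,  H=true

The clause (F) is unit, so F = true.
The clause (B) is unit, so B = true.
The clause (H) is unit, so H = true.
The clause (A) is unit, so A = true.
The clause (G) is unit, so G = true.
The clause (NOT C) is unit, so C = false.
Suppose D = true.
No clause remains; E is free.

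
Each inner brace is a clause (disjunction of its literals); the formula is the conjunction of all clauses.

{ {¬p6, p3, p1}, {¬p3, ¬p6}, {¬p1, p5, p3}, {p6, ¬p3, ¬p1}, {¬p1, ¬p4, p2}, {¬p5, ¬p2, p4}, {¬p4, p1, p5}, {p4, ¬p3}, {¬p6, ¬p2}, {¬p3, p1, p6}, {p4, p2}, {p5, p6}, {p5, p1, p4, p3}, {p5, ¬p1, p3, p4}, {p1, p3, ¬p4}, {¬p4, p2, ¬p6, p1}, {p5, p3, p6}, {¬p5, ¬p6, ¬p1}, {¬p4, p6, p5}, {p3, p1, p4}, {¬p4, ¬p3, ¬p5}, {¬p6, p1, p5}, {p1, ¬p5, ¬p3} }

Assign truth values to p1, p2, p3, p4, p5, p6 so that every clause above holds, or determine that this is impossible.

Suppose p3 = False.
Suppose p6 = False.
The clause (p5) is unit, so p5 = True.
Suppose p2 = True.
The clause (p4) is unit, so p4 = True.
The clause (p1) is unit, so p1 = True.
This assignment satisfies each clause.

p1 ↦ True, p2 ↦ True, p3 ↦ False, p4 ↦ True, p5 ↦ True, p6 ↦ False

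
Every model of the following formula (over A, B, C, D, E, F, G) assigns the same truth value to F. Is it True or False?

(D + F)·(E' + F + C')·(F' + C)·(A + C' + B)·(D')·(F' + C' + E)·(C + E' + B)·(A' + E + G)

Suppose F = 0.
From the singleton clause (D), D = 1.
That conflicts with the unit clause (D').
So every satisfying assignment has F = True.

True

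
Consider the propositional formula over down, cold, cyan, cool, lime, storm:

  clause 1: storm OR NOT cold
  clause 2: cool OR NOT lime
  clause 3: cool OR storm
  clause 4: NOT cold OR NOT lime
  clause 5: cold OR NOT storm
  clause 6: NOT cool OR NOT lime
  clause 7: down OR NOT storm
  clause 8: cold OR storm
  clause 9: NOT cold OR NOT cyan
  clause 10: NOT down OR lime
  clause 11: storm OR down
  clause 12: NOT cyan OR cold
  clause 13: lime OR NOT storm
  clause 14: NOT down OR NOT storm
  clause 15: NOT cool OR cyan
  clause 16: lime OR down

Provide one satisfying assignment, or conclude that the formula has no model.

Suppose storm = true.
Unit clause (cold) forces cold = true.
Unit clause (NOT lime) forces lime = false.
Now (lime) is unsatisfied and unit — conflict.
Undo storm and try storm = false.
Unit clause (NOT cold) forces cold = false.
Now (cold) is unsatisfied and unit — conflict.
Neither storm = true nor storm = false works.

UNSATISFIABLE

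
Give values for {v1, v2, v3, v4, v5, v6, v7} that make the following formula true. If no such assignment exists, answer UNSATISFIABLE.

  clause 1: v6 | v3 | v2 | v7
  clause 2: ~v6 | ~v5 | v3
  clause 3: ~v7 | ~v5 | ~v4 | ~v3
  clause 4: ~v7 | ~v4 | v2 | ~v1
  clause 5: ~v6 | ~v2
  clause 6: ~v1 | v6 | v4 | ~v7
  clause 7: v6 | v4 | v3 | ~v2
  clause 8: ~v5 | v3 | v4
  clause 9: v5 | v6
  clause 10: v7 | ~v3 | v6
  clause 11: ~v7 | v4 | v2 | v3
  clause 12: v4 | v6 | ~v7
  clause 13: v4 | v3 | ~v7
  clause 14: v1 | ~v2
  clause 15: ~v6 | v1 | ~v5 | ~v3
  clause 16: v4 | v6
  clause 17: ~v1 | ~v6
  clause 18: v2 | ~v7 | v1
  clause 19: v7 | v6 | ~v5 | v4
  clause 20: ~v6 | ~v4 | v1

Case v6 = 1:
The clause (~v2) is unit, so v2 = 0.
The clause (~v1) is unit, so v1 = 0.
The clause (~v7) is unit, so v7 = 0.
The clause (~v4) is unit, so v4 = 0.
Case v5 = 0:
Every clause is now satisfied; v3 is unconstrained.

v1: 0,  v2: 0,  v3: 1,  v4: 0,  v5: 0,  v6: 1,  v7: 0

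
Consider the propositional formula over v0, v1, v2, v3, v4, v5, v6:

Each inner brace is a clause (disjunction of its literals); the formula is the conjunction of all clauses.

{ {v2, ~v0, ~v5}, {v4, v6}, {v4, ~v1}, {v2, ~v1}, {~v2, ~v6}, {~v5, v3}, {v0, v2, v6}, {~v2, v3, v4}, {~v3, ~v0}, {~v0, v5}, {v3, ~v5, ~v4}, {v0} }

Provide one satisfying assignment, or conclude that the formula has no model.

UNSATISFIABLE

(v0) alone gives v0 = 1.
(~v3) alone gives v3 = 0.
(~v5) alone gives v5 = 0.
But (v5) is also a unit clause — contradiction.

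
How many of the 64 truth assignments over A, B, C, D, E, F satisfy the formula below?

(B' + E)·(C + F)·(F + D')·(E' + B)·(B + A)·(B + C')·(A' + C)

There are 2^6 = 64 truth assignments over (A, B, C, D, E, F).
Split on E. With E = 1, the clauses containing E are satisfied and E' drops from the rest; 8 of the 2^5 = 32 assignments to the other variables satisfy what remains.
With E = 0, by the same count on the reduced clause set, 0 assignments work.
Total: 8 + 0 = 8.

8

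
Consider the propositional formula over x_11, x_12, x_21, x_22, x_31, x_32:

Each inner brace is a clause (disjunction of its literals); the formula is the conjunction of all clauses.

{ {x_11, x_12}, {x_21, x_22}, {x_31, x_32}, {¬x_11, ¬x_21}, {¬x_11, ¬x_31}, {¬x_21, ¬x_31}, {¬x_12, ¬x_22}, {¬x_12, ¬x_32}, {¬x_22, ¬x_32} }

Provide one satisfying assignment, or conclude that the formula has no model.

UNSATISFIABLE

Suppose x_11 = True.
From the singleton clause (¬x_21), x_21 = False.
From the singleton clause (x_22), x_22 = True.
From the singleton clause (¬x_31), x_31 = False.
From the singleton clause (x_32), x_32 = True.
But (¬x_32) is also a unit clause — contradiction.
Undo x_11 and try x_11 = False.
From the singleton clause (x_12), x_12 = True.
From the singleton clause (¬x_22), x_22 = False.
From the singleton clause (x_21), x_21 = True.
From the singleton clause (¬x_31), x_31 = False.
From the singleton clause (x_32), x_32 = True.
But (¬x_32) is also a unit clause — contradiction.
Either choice for x_11 ends in contradiction.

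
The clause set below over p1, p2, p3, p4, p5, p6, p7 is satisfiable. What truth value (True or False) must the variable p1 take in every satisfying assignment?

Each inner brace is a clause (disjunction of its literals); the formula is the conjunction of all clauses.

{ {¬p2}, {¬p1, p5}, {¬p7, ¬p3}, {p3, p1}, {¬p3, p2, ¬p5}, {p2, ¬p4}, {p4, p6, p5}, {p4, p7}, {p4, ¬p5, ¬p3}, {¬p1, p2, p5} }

Suppose p1 = False.
(¬p2) alone gives p2 = False.
(p3) alone gives p3 = True.
(¬p7) alone gives p7 = False.
(¬p5) alone gives p5 = False.
(¬p4) alone gives p4 = False.
But (p4) is also a unit clause — contradiction.
So every satisfying assignment has p1 = True.

True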